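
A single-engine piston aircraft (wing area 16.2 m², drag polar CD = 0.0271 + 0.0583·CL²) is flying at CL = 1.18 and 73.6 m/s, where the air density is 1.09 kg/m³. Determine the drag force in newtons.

CD = 0.0271 + 0.0583 × 1.18² = 0.1083
D = ½ρv²S·CD = ½ × 1.09 × 73.6² × 16.2 × 0.1083 = 5180 N

D = 5180 N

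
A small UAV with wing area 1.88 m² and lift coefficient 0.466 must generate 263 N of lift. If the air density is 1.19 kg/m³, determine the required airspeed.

v = 22.5 m/s

L = ½ρv²S·CL ⇒ v = √(2L/(ρ·S·CL))
v = √(2 × 263 / (1.19 × 1.88 × 0.466)) = √504.5 = 22.5 m/s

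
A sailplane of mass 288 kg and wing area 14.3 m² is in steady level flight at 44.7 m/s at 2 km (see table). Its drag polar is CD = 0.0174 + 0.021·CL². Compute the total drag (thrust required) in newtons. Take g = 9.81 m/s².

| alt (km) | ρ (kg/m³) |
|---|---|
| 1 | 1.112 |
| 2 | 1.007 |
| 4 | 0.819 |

At 2 km, from the table: ρ = 1.007 kg/m³.
In steady level flight, lift balances weight: W = mg = 288 × 9.81 = 2825.3 N.
q = ½ρv² = ½ × 1.007 × 44.7² = 1006 Pa.
CL = W/(q·S) = 2825.3 / (1006 × 14.3) = 0.1964.
CD = 0.0174 + 0.021 × 0.1964² = 0.01821.
D = q·S·CD = 1006 × 14.3 × 0.01821 = 262 N

D = 262 N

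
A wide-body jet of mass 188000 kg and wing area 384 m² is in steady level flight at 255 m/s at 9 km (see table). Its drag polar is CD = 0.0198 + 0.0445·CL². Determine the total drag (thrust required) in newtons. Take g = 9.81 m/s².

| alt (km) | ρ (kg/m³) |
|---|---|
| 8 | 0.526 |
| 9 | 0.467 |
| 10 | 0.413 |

At 9 km, from the table: ρ = 0.467 kg/m³.
Level flight ⇒ L = W = m·g = 188000 × 9.81 = 1.8443×10^6 N.
Dynamic pressure q = 0.5 × 0.467 × 255² = 15180 Pa.
CL = 2W/(ρv²S) = 2×1.8443×10^6/(0.467×255²×384) = 0.3163.
CD = 0.0198 + 0.0445 × 0.3163² = 0.02425.
D = q·S·CD = 15180 × 384 × 0.02425 = 1.414×10^5 N

D = 1.41×10^5 N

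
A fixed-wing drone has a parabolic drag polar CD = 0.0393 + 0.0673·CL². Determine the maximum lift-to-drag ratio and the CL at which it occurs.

(L/D)max = 9.72, at CL = 0.764

For CD = CD0 + K·CL², (L/D)max occurs at CL* = √(CD0/K) and equals 1/(2√(K·CD0)).
(L/D)max = 1/(2√(0.0673 × 0.0393)) = 1/(2 × 0.05143) = 9.72
CL* = √(0.0393/0.0673) = 0.764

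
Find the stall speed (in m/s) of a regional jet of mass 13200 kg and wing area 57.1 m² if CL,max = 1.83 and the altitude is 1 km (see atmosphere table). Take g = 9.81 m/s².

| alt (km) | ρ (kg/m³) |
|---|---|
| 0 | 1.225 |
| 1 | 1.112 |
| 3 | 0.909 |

V_stall = 47.2 m/s

At 1 km, from the table: ρ = 1.112 kg/m³.
Stall occurs when L = W at CL,max. W = mg = 13200 × 9.81 = 1.295×10^5 N.
From L = ½ρV²S·CL,max = W: V_stall = √(2W/(ρSCL,max)) = √(2·1.295×10^5/(1.112·57.1·1.83))
V_stall = √2229 = 47.2 m/s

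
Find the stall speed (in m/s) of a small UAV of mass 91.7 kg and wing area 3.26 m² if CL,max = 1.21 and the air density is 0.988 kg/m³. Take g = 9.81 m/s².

At stall, lift equals weight: L = W = m·g = 91.7 × 9.81 = 899.6 N.
V_stall = √(2W/(ρ·S·CL,max)) = √(2 × 899.6 / (0.988 × 3.26 × 1.21))
V_stall = √461.6 = 21.5 m/s

V_stall = 21.5 m/s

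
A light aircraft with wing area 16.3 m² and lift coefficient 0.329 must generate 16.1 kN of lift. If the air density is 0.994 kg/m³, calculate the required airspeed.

v = 77.7 m/s

L = ½ρv²S·CL ⇒ v = √(2L/(ρ·S·CL))
v = √(2 × 16100 / (0.994 × 16.3 × 0.329)) = √6041 = 77.7 m/s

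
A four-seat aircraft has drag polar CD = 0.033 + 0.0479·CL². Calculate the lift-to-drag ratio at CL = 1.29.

L/D = 11.4

CD = 0.033 + 0.0479 × 1.29² = 0.1127
L/D = CL/CD = 1.29 / 0.1127 = 11.4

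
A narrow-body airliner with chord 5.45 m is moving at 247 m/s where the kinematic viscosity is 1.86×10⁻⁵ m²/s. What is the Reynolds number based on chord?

Re = v·c/ν = 247 × 5.45 / (1.86×10⁻⁵) = 7.24×10^7

Re = 7.24×10^7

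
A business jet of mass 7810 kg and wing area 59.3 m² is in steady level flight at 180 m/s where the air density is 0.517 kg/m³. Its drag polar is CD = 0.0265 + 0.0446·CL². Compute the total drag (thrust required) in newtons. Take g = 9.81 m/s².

Level flight ⇒ L = W = m·g = 7810 × 9.81 = 76616 N.
Dynamic pressure q = 0.5 × 0.517 × 180² = 8375 Pa.
CL = W/(q·S) = 76616 / (8375 × 59.3) = 0.1543.
CD = 0.0265 + 0.0446 × 0.1543² = 0.02756.
D = q·S·CD = 8375 × 59.3 × 0.02756 = 13690 N

D = 13700 N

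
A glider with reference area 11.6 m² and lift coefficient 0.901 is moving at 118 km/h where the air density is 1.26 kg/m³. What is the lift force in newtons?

L = 7070 N

Convert speed: v = 118 km/h ÷ 3.6 = 32.78 m/s.
Dynamic pressure q = ½ρv² = ½ × 1.26 × 32.78² = 676.9 Pa.
L = q·S·CL = 676.9 × 11.6 × 0.901 = 7070 N ≈ 7.07 kN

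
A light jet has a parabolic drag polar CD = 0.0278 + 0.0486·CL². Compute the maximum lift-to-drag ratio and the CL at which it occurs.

(L/D)max = 13.6, at CL = 0.756

For CD = CD0 + K·CL², (L/D)max occurs at CL* = √(CD0/K) and equals 1/(2√(K·CD0)).
(L/D)max = 1/(2√(0.0486 × 0.0278)) = 1/(2 × 0.03676) = 13.6
CL* = √(0.0278/0.0486) = 0.756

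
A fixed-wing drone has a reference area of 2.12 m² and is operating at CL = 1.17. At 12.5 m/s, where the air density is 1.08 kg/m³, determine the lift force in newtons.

Dynamic pressure q = ½ρv² = ½ × 1.08 × 12.5² = 84.38 Pa.
L = q·S·CL = 84.38 × 2.12 × 1.17 = 209 N

L = 209 N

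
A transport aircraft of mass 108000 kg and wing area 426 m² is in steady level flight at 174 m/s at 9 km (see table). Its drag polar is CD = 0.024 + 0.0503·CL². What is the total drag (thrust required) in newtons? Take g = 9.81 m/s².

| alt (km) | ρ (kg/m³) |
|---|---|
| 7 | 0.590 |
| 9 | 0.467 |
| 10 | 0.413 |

D = 91000 N

At 9 km, from the table: ρ = 0.467 kg/m³.
In steady level flight, lift balances weight: W = mg = 108000 × 9.81 = 1.0595×10^6 N.
Dynamic pressure q = 0.5 × 0.467 × 174² = 7069 Pa.
CL = W/(q·S) = 1.0595×10^6 / (7069 × 426) = 0.3518.
CD = 0.024 + 0.0503 × 0.3518² = 0.03023.
D = q·S·CD = 7069 × 426 × 0.03023 = 91030 N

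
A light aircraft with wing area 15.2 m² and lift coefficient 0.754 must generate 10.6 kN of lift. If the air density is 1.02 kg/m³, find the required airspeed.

v = 42.6 m/s

L = ½ρv²S·CL ⇒ v = √(2L/(ρ·S·CL))
v = √(2 × 10600 / (1.02 × 15.2 × 0.754)) = √1814 = 42.6 m/s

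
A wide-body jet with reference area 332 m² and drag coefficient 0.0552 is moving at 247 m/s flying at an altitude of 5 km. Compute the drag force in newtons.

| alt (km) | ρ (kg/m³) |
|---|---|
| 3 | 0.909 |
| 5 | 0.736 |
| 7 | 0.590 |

At 5 km, from the table: ρ = 0.736 kg/m³.
Dynamic pressure q = ½ρv² = ½ × 0.736 × 247² = 22450 Pa.
D = q·S·CD = 22450 × 332 × 0.0552 = 4.11×10^5 N ≈ 411 kN

D = 4.11×10^5 N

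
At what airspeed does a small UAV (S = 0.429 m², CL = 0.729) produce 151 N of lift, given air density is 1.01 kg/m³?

L = ½ρv²S·CL ⇒ v = √(2L/(ρ·S·CL))
v = √(2 × 151 / (1.01 × 0.429 × 0.729)) = √956.1 = 30.9 m/s

v = 30.9 m/s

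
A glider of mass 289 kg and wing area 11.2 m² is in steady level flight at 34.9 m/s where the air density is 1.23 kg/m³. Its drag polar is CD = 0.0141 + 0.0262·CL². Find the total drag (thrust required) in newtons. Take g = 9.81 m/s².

Weight W = mg = 289 × 9.81 = 2835.1 N; in level flight L = W.
q = ½ρv² = ½ × 1.23 × 34.9² = 749.1 Pa.
CL = 2W/(ρv²S) = 2×2835.1/(1.23×34.9²×11.2) = 0.3379.
CD = 0.0141 + 0.0262 × 0.3379² = 0.01709.
D = q·S·CD = 749.1 × 11.2 × 0.01709 = 143.4 N

D = 143 N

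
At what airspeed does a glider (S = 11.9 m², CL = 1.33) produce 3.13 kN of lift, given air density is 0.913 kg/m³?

v = 20.8 m/s

L = ½ρv²S·CL ⇒ v = √(2L/(ρ·S·CL))
v = √(2 × 3130 / (0.913 × 11.9 × 1.33)) = √433.2 = 20.8 m/s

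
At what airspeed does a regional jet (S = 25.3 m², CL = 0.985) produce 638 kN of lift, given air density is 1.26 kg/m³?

L = ½ρv²S·CL ⇒ v = √(2L/(ρ·S·CL))
v = √(2 × 6.38×10^5 / (1.26 × 25.3 × 0.985)) = √40640 = 202 m/s

v = 202 m/s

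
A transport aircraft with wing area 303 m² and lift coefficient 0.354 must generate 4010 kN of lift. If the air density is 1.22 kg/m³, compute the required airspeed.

v = 248 m/s

L = ½ρv²S·CL ⇒ v = √(2L/(ρ·S·CL))
v = √(2 × 4.01×10^6 / (1.22 × 303 × 0.354)) = √61290 = 248 m/s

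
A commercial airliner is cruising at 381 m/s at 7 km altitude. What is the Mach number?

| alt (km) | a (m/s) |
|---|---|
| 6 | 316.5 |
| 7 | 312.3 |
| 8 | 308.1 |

At 7 km, from the table: a = 312.3 m/s.
M = v/a = 381 / 312.3 = 1.22

M = 1.22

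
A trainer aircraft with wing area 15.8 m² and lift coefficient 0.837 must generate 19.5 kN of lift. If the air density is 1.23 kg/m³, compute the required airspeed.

v = 49 m/s

L = ½ρv²S·CL ⇒ v = √(2L/(ρ·S·CL))
v = √(2 × 19500 / (1.23 × 15.8 × 0.837)) = √2398 = 49 m/s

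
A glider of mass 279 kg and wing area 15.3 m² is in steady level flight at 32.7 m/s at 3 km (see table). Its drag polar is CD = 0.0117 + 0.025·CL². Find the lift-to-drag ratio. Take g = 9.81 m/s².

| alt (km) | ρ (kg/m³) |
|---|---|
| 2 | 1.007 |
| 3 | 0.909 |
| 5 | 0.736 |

At 3 km, from the table: ρ = 0.909 kg/m³.
Level flight ⇒ L = W = m·g = 279 × 9.81 = 2737 N.
Dynamic pressure q = 0.5 × 0.909 × 32.7² = 486 Pa.
CL = W/(q·S) = 2737 / (486 × 15.3) = 0.3681.
CD = 0.0117 + 0.025 × 0.3681² = 0.01509.
L/D = CL/CD = 0.3681 / 0.01509 = 24.4

L/D = 24.4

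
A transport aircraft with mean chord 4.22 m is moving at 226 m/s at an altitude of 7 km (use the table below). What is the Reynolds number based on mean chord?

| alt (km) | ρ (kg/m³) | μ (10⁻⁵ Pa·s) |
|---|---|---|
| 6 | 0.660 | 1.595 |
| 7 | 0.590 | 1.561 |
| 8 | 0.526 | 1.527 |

At 7 km, from the table: ρ = 0.590 kg/m³, μ = 1.561×10⁻⁵ Pa·s.
Re = ρ·v·c/μ = 0.59 × 226 × 4.22 / (1.561×10⁻⁵) = 3.6×10^7

Re = 3.6×10^7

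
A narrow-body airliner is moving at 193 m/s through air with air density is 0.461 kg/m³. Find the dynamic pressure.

q = ½ρv² = ½ × 0.461 × 193² = 8590 Pa

q = 8590 Pa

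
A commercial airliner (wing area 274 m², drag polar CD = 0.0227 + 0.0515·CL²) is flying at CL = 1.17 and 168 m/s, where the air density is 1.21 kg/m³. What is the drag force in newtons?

CD = 0.0227 + 0.0515 × 1.17² = 0.0932
D = ½ρv²S·CD = ½ × 1.21 × 168² × 274 × 0.0932 = 4.36×10^5 N

D = 4.36×10^5 N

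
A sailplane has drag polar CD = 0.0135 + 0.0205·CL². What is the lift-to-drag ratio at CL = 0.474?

CD = 0.0135 + 0.0205 × 0.474² = 0.01811
L/D = CL/CD = 0.474 / 0.01811 = 26.2

L/D = 26.2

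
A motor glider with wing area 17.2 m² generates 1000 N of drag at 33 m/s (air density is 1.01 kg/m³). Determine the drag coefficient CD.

CD = 0.106

From D = ½ρv²S·CD, rearranging gives CD = 2D/(ρv²S).
CD = 2 × 1000 / (1.01 × 33² × 17.2) = 0.106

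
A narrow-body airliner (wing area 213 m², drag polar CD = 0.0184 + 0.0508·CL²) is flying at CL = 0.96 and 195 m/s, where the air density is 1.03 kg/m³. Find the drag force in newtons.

CD = 0.0184 + 0.0508 × 0.96² = 0.06522
D = ½ρv²S·CD = ½ × 1.03 × 195² × 213 × 0.06522 = 2.72×10^5 N

D = 2.72×10^5 N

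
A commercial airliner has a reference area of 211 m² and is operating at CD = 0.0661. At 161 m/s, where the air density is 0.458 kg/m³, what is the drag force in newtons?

D = 82800 N

D = ½ρv²S·CD = ½ × 0.458 × 161² × 211 × 0.0661 = 82800 N ≈ 82.8 kN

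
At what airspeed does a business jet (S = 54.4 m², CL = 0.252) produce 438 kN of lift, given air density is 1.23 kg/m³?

v = 228 m/s

L = ½ρv²S·CL ⇒ v = √(2L/(ρ·S·CL))
v = √(2 × 4.38×10^5 / (1.23 × 54.4 × 0.252)) = √51950 = 228 m/s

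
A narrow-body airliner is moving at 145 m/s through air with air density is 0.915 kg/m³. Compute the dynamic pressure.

q = ½ρv² = ½ × 0.915 × 145² = 9620 Pa

q = 9620 Pa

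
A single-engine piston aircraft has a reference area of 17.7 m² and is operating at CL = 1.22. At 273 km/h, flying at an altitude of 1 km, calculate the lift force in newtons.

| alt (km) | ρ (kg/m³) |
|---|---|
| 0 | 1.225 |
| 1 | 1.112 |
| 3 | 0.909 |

At 1 km, from the table: ρ = 1.112 kg/m³.
Convert speed: v = 273 km/h ÷ 3.6 = 75.83 m/s.
Dynamic pressure q = ½ρv² = ½ × 1.112 × 75.83² = 3197 Pa.
L = q·S·CL = 3197 × 17.7 × 1.22 = 69000 N ≈ 69 kN

L = 69000 N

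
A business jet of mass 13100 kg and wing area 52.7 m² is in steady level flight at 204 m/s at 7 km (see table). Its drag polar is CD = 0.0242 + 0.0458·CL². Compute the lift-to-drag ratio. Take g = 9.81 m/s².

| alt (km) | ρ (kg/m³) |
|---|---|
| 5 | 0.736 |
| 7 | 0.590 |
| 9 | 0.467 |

L/D = 7.64

At 7 km, from the table: ρ = 0.590 kg/m³.
Weight W = mg = 13100 × 9.81 = 1.2851×10^5 N; in level flight L = W.
Dynamic pressure q = 0.5 × 0.59 × 204² = 12280 Pa.
Required CL = L/(qS) = 1.2851×10^5/(12280·52.7) = 0.1986.
CD = 0.0242 + 0.0458 × 0.1986² = 0.02601.
L/D = CL/CD = 0.1986 / 0.02601 = 7.64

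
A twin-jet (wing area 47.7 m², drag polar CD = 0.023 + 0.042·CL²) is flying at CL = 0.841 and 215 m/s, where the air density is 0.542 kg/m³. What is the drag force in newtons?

D = 31500 N

CD = 0.023 + 0.042 × 0.841² = 0.05271
D = ½ρv²S·CD = ½ × 0.542 × 215² × 47.7 × 0.05271 = 31500 N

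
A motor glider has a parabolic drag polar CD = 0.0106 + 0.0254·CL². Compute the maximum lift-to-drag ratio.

For CD = CD0 + K·CL², (L/D)max occurs at CL* = √(CD0/K) and equals 1/(2√(K·CD0)).
(L/D)max = 1/(2√(0.0254 × 0.0106)) = 1/(2 × 0.01641) = 30.5

(L/D)max = 30.5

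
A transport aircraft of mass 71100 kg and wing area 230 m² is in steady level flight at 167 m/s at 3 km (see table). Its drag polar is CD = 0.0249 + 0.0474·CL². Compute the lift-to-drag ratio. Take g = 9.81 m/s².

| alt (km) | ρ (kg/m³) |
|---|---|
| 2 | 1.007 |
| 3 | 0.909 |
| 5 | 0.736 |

At 3 km, from the table: ρ = 0.909 kg/m³.
Level flight ⇒ L = W = m·g = 71100 × 9.81 = 6.9749×10^5 N.
q = ½ρv² = ½ × 0.909 × 167² = 12680 Pa.
CL = 2W/(ρv²S) = 2×6.9749×10^5/(0.909×167²×230) = 0.2392.
CD = 0.0249 + 0.0474 × 0.2392² = 0.02761.
L/D = CL/CD = 0.2392 / 0.02761 = 8.66

L/D = 8.66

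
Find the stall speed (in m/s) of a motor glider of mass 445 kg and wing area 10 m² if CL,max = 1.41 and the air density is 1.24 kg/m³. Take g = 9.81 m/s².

At stall, lift equals weight: L = W = m·g = 445 × 9.81 = 4365 N.
V_stall = √(2W/(ρ·S·CL,max)) = √(2 × 4365 / (1.24 × 10 × 1.41))
V_stall = √499.4 = 22.3 m/s

V_stall = 22.3 m/s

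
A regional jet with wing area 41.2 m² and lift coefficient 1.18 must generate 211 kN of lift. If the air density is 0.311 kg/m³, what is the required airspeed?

v = 167 m/s

L = ½ρv²S·CL ⇒ v = √(2L/(ρ·S·CL))
v = √(2 × 2.11×10^5 / (0.311 × 41.2 × 1.18)) = √27910 = 167 m/s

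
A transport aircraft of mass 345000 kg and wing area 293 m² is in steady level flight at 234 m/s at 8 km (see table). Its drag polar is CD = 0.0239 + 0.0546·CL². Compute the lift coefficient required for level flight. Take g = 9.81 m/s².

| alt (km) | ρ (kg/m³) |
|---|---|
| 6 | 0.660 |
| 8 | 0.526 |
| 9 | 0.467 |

At 8 km, from the table: ρ = 0.526 kg/m³.
Weight W = mg = 345000 × 9.81 = 3.3844×10^6 N; in level flight L = W.
q = ½ρv² = ½ × 0.526 × 234² = 14400 Pa.
Required CL = L/(qS) = 3.3844×10^6/(14400·293) = 0.8021.

CL = 0.802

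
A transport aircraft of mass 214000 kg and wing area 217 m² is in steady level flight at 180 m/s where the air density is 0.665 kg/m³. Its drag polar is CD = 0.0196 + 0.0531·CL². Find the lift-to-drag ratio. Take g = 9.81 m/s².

L/D = 14.4

Level flight ⇒ L = W = m·g = 214000 × 9.81 = 2.0993×10^6 N.
q = ½ρv² = ½ × 0.665 × 180² = 10770 Pa.
CL = W/(q·S) = 2.0993×10^6 / (10770 × 217) = 0.898.
CD = 0.0196 + 0.0531 × 0.898² = 0.06242.
L/D = CL/CD = 0.898 / 0.06242 = 14.4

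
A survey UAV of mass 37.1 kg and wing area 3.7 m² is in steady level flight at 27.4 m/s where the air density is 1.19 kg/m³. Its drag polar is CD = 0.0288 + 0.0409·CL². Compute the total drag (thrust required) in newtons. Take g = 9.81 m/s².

Level flight ⇒ L = W = m·g = 37.1 × 9.81 = 363.95 N.
q = ½ρv² = ½ × 1.19 × 27.4² = 446.7 Pa.
CL = W/(q·S) = 363.95 / (446.7 × 3.7) = 0.2202.
CD = 0.0288 + 0.0409 × 0.2202² = 0.03078.
D = q·S·CD = 446.7 × 3.7 × 0.03078 = 50.88 N

D = 50.9 N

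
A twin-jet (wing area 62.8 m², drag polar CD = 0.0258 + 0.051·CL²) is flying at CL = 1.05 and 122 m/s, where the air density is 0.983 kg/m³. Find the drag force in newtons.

CD = 0.0258 + 0.051 × 1.05² = 0.08203
D = ½ρv²S·CD = ½ × 0.983 × 122² × 62.8 × 0.08203 = 37700 N

D = 37700 N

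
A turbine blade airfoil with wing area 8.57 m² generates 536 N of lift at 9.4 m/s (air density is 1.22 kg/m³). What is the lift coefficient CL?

CL = 1.16

From L = ½ρv²S·CL, rearranging gives CL = 2L/(ρv²S).
CL = 2 × 536 / (1.22 × 9.4² × 8.57) = 1.16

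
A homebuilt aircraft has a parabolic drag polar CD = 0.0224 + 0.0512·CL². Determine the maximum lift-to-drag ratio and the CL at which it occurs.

(L/D)max = 14.8, at CL = 0.661

For CD = CD0 + K·CL², (L/D)max occurs at CL* = √(CD0/K) and equals 1/(2√(K·CD0)).
(L/D)max = 1/(2√(0.0512 × 0.0224)) = 1/(2 × 0.03387) = 14.8
CL* = √(0.0224/0.0512) = 0.661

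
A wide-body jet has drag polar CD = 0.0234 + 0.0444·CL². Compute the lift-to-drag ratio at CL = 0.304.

L/D = 11.1

CD = 0.0234 + 0.0444 × 0.304² = 0.0275
L/D = CL/CD = 0.304 / 0.0275 = 11.1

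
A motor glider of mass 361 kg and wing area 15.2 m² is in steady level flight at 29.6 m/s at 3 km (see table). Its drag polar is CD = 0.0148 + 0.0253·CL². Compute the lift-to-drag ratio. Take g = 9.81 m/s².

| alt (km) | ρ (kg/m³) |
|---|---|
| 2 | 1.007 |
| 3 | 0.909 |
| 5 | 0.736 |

At 3 km, from the table: ρ = 0.909 kg/m³.
In steady level flight, lift balances weight: W = mg = 361 × 9.81 = 3541.4 N.
q = ½ρv² = ½ × 0.909 × 29.6² = 398.2 Pa.
CL = 2W/(ρv²S) = 2×3541.4/(0.909×29.6²×15.2) = 0.5851.
CD = 0.0148 + 0.0253 × 0.5851² = 0.02346.
L/D = CL/CD = 0.5851 / 0.02346 = 24.9

L/D = 24.9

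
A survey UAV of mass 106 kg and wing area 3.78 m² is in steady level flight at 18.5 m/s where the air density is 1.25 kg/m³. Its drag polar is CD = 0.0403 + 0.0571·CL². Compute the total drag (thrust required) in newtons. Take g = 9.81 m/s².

D = 109 N

Level flight ⇒ L = W = m·g = 106 × 9.81 = 1039.9 N.
q = ½ρv² = ½ × 1.25 × 18.5² = 213.9 Pa.
Required CL = L/(qS) = 1039.9/(213.9·3.78) = 1.286.
CD = 0.0403 + 0.0571 × 1.286² = 0.1347.
D = q·S·CD = 213.9 × 3.78 × 0.1347 = 108.9 N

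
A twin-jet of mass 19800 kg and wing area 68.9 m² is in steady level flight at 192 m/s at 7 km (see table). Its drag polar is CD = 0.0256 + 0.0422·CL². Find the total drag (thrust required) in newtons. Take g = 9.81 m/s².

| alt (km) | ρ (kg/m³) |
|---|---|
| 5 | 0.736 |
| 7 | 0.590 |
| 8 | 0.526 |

At 7 km, from the table: ρ = 0.590 kg/m³.
Level flight ⇒ L = W = m·g = 19800 × 9.81 = 1.9424×10^5 N.
q = ½ρv² = ½ × 0.59 × 192² = 10870 Pa.
Required CL = L/(qS) = 1.9424×10^5/(10870·68.9) = 0.2592.
CD = 0.0256 + 0.0422 × 0.2592² = 0.02844.
D = q·S·CD = 10870 × 68.9 × 0.02844 = 21310 N

D = 21300 N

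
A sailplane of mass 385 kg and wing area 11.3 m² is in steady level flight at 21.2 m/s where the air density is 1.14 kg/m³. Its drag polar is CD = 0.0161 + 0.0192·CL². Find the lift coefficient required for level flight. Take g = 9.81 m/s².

In steady level flight, lift balances weight: W = mg = 385 × 9.81 = 3776.9 N.
Dynamic pressure q = 0.5 × 1.14 × 21.2² = 256.2 Pa.
Required CL = L/(qS) = 3776.9/(256.2·11.3) = 1.305.

CL = 1.3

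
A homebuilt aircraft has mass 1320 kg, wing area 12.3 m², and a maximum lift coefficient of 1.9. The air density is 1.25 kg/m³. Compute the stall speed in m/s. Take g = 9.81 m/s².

V_stall = 29.8 m/s

Stall occurs when L = W at CL,max. W = mg = 1320 × 9.81 = 12950 N.
V_stall = √(2W/(ρ·S·CL,max)) = √(2 × 12950 / (1.25 × 12.3 × 1.9))
V_stall = √886.6 = 29.8 m/s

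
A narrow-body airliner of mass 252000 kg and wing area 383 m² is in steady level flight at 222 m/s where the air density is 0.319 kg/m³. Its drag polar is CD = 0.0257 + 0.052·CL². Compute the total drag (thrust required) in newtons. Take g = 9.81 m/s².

D = 1.83×10^5 N

In steady level flight, lift balances weight: W = mg = 252000 × 9.81 = 2.4721×10^6 N.
q = ½ρv² = ½ × 0.319 × 222² = 7861 Pa.
CL = 2W/(ρv²S) = 2×2.4721×10^6/(0.319×222²×383) = 0.8211.
CD = 0.0257 + 0.052 × 0.8211² = 0.06076.
D = q·S·CD = 7861 × 383 × 0.06076 = 1.829×10^5 N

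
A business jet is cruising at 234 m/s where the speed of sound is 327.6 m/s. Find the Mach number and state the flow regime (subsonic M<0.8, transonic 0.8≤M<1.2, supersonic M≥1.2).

M = v/a = 234 / 327.6 = 0.714
M = 0.714 → subsonic.

M = 0.714 (subsonic)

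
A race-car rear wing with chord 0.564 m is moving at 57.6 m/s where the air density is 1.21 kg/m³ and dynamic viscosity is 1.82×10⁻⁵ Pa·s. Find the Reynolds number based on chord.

Re = 2.16×10^6

Re = ρ·v·c/μ = 1.21 × 57.6 × 0.564 / (1.82×10⁻⁵) = 2.16×10^6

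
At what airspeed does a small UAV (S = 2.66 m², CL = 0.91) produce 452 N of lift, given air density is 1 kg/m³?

v = 19.3 m/s

L = ½ρv²S·CL ⇒ v = √(2L/(ρ·S·CL))
v = √(2 × 452 / (1 × 2.66 × 0.91)) = √373.5 = 19.3 m/s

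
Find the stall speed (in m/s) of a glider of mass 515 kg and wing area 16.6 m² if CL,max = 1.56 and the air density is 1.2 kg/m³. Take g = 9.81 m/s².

V_stall = 18 m/s

Stall occurs when L = W at CL,max. W = mg = 515 × 9.81 = 5052 N.
V_stall = √(2W/(ρ·S·CL,max)) = √(2 × 5052 / (1.2 × 16.6 × 1.56))
V_stall = √325.2 = 18 m/s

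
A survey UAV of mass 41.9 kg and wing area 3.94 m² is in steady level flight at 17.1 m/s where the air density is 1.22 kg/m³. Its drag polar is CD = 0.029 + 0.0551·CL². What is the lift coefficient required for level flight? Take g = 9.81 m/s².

CL = 0.585

In steady level flight, lift balances weight: W = mg = 41.9 × 9.81 = 411.04 N.
q = ½ρv² = ½ × 1.22 × 17.1² = 178.4 Pa.
Required CL = L/(qS) = 411.04/(178.4·3.94) = 0.5849.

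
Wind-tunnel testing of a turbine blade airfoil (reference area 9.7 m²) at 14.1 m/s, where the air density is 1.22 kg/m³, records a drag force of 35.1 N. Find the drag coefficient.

From D = ½ρv²S·CD, rearranging gives CD = 2D/(ρv²S).
CD = 2 × 35.1 / (1.22 × 14.1² × 9.7) = 0.0298

CD = 0.0298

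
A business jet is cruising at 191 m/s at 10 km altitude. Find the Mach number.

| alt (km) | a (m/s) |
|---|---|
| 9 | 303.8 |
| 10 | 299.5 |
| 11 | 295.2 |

M = 0.638

At 10 km, from the table: a = 299.5 m/s.
M = v/a = 191 / 299.5 = 0.638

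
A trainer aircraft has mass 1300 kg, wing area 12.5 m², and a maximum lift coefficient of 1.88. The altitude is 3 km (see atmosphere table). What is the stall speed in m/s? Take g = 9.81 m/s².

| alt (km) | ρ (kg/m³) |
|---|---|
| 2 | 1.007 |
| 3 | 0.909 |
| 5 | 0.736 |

V_stall = 34.6 m/s

At 3 km, from the table: ρ = 0.909 kg/m³.
Stall occurs when L = W at CL,max. W = mg = 1300 × 9.81 = 12750 N.
From L = ½ρV²S·CL,max = W: V_stall = √(2W/(ρSCL,max)) = √(2·12750/(0.909·12.5·1.88))
V_stall = √1194 = 34.6 m/s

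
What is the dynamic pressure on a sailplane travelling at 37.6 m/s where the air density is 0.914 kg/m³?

q = ½ρv² = ½ × 0.914 × 37.6² = 646 Pa

q = 646 Pa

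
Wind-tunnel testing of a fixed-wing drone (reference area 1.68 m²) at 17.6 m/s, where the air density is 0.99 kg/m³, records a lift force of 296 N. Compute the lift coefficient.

From L = ½ρv²S·CL, rearranging gives CL = 2L/(ρv²S).
CL = 2 × 296 / (0.99 × 17.6² × 1.68) = 1.15

CL = 1.15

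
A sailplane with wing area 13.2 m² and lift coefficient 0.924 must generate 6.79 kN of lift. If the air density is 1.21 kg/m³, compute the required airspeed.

v = 30.3 m/s

L = ½ρv²S·CL ⇒ v = √(2L/(ρ·S·CL))
v = √(2 × 6790 / (1.21 × 13.2 × 0.924)) = √920.2 = 30.3 m/s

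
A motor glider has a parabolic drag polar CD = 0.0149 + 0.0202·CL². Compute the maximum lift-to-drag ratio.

(L/D)max = 28.8

For CD = CD0 + K·CL², (L/D)max occurs at CL* = √(CD0/K) and equals 1/(2√(K·CD0)).
(L/D)max = 1/(2√(0.0202 × 0.0149)) = 1/(2 × 0.01735) = 28.8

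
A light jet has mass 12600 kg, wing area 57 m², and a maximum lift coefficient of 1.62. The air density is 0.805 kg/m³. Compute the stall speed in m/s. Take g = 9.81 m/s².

At stall, lift equals weight: L = W = m·g = 12600 × 9.81 = 1.236×10^5 N.
From L = ½ρV²S·CL,max = W: V_stall = √(2W/(ρSCL,max)) = √(2·1.236×10^5/(0.805·57·1.62))
V_stall = √3326 = 57.7 m/s

V_stall = 57.7 m/s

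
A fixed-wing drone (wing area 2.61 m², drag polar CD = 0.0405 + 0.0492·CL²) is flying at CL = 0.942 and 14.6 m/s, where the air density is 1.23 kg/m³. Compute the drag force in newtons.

CD = 0.0405 + 0.0492 × 0.942² = 0.08416
D = ½ρv²S·CD = ½ × 1.23 × 14.6² × 2.61 × 0.08416 = 28.8 N

D = 28.8 N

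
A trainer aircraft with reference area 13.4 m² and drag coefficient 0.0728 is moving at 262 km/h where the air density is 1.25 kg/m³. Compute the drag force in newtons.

Convert speed: v = 262 km/h ÷ 3.6 = 72.78 m/s.
Dynamic pressure q = ½ρv² = ½ × 1.25 × 72.78² = 3310 Pa.
D = q·S·CD = 3310 × 13.4 × 0.0728 = 3230 N

D = 3230 N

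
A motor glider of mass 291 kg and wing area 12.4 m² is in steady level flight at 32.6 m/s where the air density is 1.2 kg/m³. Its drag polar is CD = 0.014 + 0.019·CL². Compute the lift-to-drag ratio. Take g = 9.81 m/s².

In steady level flight, lift balances weight: W = mg = 291 × 9.81 = 2854.7 N.
Dynamic pressure q = 0.5 × 1.2 × 32.6² = 637.7 Pa.
Required CL = L/(qS) = 2854.7/(637.7·12.4) = 0.361.
CD = 0.014 + 0.019 × 0.361² = 0.01648.
L/D = CL/CD = 0.361 / 0.01648 = 21.9

L/D = 21.9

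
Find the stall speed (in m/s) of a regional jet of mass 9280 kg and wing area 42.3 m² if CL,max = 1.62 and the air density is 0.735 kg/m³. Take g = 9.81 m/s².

V_stall = 60.1 m/s

At stall, lift equals weight: L = W = m·g = 9280 × 9.81 = 91040 N.
From L = ½ρV²S·CL,max = W: V_stall = √(2W/(ρSCL,max)) = √(2·91040/(0.735·42.3·1.62))
V_stall = √3615 = 60.1 m/s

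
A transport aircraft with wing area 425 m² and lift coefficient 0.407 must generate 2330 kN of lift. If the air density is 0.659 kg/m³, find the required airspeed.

L = ½ρv²S·CL ⇒ v = √(2L/(ρ·S·CL))
v = √(2 × 2.33×10^6 / (0.659 × 425 × 0.407)) = √40880 = 202 m/s

v = 202 m/s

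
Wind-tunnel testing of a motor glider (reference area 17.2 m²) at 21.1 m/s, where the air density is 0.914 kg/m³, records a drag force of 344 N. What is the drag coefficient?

CD = 0.0983

From D = ½ρv²S·CD, rearranging gives CD = 2D/(ρv²S).
CD = 2 × 344 / (0.914 × 21.1² × 17.2) = 0.0983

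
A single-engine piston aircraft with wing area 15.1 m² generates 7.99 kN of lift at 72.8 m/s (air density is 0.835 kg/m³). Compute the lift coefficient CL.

From L = ½ρv²S·CL, rearranging gives CL = 2L/(ρv²S).
CL = 2 × 7990 / (0.835 × 72.8² × 15.1) = 0.239

CL = 0.239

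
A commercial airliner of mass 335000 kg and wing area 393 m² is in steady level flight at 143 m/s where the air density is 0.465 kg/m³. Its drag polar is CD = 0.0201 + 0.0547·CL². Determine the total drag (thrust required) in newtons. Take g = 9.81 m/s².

D = 3.54×10^5 N

Level flight ⇒ L = W = m·g = 335000 × 9.81 = 3.2864×10^6 N.
Dynamic pressure q = 0.5 × 0.465 × 143² = 4754 Pa.
CL = 2W/(ρv²S) = 2×3.2864×10^6/(0.465×143²×393) = 1.759.
CD = 0.0201 + 0.0547 × 1.759² = 0.1893.
D = q·S·CD = 4754 × 393 × 0.1893 = 3.537×10^5 N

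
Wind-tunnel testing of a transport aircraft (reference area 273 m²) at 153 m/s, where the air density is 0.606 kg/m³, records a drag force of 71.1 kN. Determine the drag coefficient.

CD = 0.0367

From D = ½ρv²S·CD, rearranging gives CD = 2D/(ρv²S).
CD = 2 × 71100 / (0.606 × 153² × 273) = 0.0367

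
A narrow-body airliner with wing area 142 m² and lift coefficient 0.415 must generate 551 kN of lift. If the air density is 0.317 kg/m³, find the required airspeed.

v = 243 m/s

L = ½ρv²S·CL ⇒ v = √(2L/(ρ·S·CL))
v = √(2 × 5.51×10^5 / (0.317 × 142 × 0.415)) = √58990 = 243 m/s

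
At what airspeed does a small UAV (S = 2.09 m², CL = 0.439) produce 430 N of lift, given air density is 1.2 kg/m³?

L = ½ρv²S·CL ⇒ v = √(2L/(ρ·S·CL))
v = √(2 × 430 / (1.2 × 2.09 × 0.439)) = √781.1 = 27.9 m/s

v = 27.9 m/s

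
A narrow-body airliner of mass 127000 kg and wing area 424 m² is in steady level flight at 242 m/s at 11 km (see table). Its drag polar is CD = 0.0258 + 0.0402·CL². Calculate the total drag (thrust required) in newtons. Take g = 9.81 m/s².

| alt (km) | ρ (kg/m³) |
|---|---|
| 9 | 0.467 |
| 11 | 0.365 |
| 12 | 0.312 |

At 11 km, from the table: ρ = 0.365 kg/m³.
In steady level flight, lift balances weight: W = mg = 127000 × 9.81 = 1.2459×10^6 N.
q = ½ρv² = ½ × 0.365 × 242² = 10690 Pa.
CL = 2W/(ρv²S) = 2×1.2459×10^6/(0.365×242²×424) = 0.2749.
CD = 0.0258 + 0.0402 × 0.2749² = 0.02884.
D = q·S·CD = 10690 × 424 × 0.02884 = 1.307×10^5 N

D = 1.31×10^5 N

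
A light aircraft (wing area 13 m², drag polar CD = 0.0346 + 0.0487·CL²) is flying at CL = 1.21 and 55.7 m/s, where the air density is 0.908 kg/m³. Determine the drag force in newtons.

D = 1940 N

CD = 0.0346 + 0.0487 × 1.21² = 0.1059
D = ½ρv²S·CD = ½ × 0.908 × 55.7² × 13 × 0.1059 = 1940 N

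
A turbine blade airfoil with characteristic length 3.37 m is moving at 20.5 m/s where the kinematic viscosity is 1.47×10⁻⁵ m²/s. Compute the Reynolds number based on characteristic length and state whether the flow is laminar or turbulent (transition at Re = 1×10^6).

Re = v·c/ν = 20.5 × 3.37 / (1.47×10⁻⁵) = 4.7×10^6
Since 4.7×10^6 > 1×10^6, the flow is turbulent.

Re = 4.7×10^6 (turbulent)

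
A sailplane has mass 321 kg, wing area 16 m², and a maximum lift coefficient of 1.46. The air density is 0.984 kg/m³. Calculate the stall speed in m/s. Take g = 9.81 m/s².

V_stall = 16.6 m/s

At stall, lift equals weight: L = W = m·g = 321 × 9.81 = 3149 N.
From L = ½ρV²S·CL,max = W: V_stall = √(2W/(ρSCL,max)) = √(2·3149/(0.984·16·1.46))
V_stall = √274 = 16.6 m/s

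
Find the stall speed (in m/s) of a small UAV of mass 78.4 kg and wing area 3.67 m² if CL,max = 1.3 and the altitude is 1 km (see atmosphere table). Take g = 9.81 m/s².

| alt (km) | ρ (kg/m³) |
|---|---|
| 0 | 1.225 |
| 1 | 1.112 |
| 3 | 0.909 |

V_stall = 17 m/s

At 1 km, from the table: ρ = 1.112 kg/m³.
At stall, lift equals weight: L = W = m·g = 78.4 × 9.81 = 769.1 N.
V_stall = √(2W/(ρ·S·CL,max)) = √(2 × 769.1 / (1.112 × 3.67 × 1.3))
V_stall = √289.9 = 17 m/s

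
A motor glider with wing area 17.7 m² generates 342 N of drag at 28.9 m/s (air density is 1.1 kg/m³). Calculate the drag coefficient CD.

From D = ½ρv²S·CD, rearranging gives CD = 2D/(ρv²S).
CD = 2 × 342 / (1.1 × 28.9² × 17.7) = 0.0421

CD = 0.0421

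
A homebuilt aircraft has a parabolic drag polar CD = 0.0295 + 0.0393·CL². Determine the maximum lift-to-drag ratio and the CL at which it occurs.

(L/D)max = 14.7, at CL = 0.866

For CD = CD0 + K·CL², (L/D)max occurs at CL* = √(CD0/K) and equals 1/(2√(K·CD0)).
(L/D)max = 1/(2√(0.0393 × 0.0295)) = 1/(2 × 0.03405) = 14.7
CL* = √(0.0295/0.0393) = 0.866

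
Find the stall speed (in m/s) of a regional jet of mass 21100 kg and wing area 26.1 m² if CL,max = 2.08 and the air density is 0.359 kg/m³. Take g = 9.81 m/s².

Weight W = mg = 21100 × 9.81 = 2.07×10^5 N.
From L = ½ρV²S·CL,max = W: V_stall = √(2W/(ρSCL,max)) = √(2·2.07×10^5/(0.359·26.1·2.08))
V_stall = √21240 = 146 m/s

V_stall = 146 m/s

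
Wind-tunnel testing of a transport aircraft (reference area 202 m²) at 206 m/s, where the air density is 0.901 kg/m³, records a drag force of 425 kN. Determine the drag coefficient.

From D = ½ρv²S·CD, rearranging gives CD = 2D/(ρv²S).
CD = 2 × 4.25×10^5 / (0.901 × 206² × 202) = 0.11

CD = 0.11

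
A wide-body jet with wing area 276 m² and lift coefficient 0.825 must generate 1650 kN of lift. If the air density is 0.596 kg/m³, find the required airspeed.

L = ½ρv²S·CL ⇒ v = √(2L/(ρ·S·CL))
v = √(2 × 1.65×10^6 / (0.596 × 276 × 0.825)) = √24320 = 156 m/s

v = 156 m/s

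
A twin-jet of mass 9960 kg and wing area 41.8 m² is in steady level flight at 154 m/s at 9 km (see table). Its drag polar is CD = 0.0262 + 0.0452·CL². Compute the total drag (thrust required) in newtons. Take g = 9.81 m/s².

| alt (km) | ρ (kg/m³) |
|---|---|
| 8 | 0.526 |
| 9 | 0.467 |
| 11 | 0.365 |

D = 7930 N

At 9 km, from the table: ρ = 0.467 kg/m³.
Level flight ⇒ L = W = m·g = 9960 × 9.81 = 97708 N.
q = ½ρv² = ½ × 0.467 × 154² = 5538 Pa.
CL = W/(q·S) = 97708 / (5538 × 41.8) = 0.4221.
CD = 0.0262 + 0.0452 × 0.4221² = 0.03425.
D = q·S·CD = 5538 × 41.8 × 0.03425 = 7929 N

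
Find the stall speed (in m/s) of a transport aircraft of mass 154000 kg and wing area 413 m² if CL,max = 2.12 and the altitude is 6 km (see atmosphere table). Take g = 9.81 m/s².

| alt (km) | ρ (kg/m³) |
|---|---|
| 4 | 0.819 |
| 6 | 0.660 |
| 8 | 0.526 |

At 6 km, from the table: ρ = 0.660 kg/m³.
Stall occurs when L = W at CL,max. W = mg = 154000 × 9.81 = 1.511×10^6 N.
V_stall = √(2W/(ρ·S·CL,max)) = √(2 × 1.511×10^6 / (0.66 × 413 × 2.12))
V_stall = √5229 = 72.3 m/s

V_stall = 72.3 m/s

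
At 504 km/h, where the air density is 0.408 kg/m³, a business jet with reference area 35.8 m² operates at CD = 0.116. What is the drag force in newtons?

Convert speed: v = 504 km/h ÷ 3.6 = 140 m/s.
D = ½ρv²S·CD = ½ × 0.408 × 140² × 35.8 × 0.116 = 16600 N ≈ 16.6 kN

D = 16600 N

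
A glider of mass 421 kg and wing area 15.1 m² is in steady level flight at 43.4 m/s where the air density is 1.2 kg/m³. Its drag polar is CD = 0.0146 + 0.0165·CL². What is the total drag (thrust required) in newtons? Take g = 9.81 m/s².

D = 266 N

In steady level flight, lift balances weight: W = mg = 421 × 9.81 = 4130 N.
Dynamic pressure q = 0.5 × 1.2 × 43.4² = 1130 Pa.
Required CL = L/(qS) = 4130/(1130·15.1) = 0.242.
CD = 0.0146 + 0.0165 × 0.242² = 0.01557.
D = q·S·CD = 1130 × 15.1 × 0.01557 = 265.6 N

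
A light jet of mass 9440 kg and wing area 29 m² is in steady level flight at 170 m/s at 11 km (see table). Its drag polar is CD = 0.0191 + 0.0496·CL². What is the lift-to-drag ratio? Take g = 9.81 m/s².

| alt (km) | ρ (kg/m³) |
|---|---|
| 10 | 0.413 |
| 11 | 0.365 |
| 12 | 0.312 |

At 11 km, from the table: ρ = 0.365 kg/m³.
In steady level flight, lift balances weight: W = mg = 9440 × 9.81 = 92606 N.
Dynamic pressure q = 0.5 × 0.365 × 170² = 5274 Pa.
CL = 2W/(ρv²S) = 2×92606/(0.365×170²×29) = 0.6055.
CD = 0.0191 + 0.0496 × 0.6055² = 0.03728.
L/D = CL/CD = 0.6055 / 0.03728 = 16.2

L/D = 16.2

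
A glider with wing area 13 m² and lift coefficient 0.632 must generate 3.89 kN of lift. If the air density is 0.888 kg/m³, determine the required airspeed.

L = ½ρv²S·CL ⇒ v = √(2L/(ρ·S·CL))
v = √(2 × 3890 / (0.888 × 13 × 0.632)) = √1066 = 32.7 m/s

v = 32.7 m/s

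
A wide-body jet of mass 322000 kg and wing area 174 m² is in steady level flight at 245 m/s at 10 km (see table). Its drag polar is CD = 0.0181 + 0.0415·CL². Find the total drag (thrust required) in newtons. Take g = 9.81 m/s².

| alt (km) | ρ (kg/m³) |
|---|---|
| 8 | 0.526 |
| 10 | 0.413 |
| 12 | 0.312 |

At 10 km, from the table: ρ = 0.413 kg/m³.
In steady level flight, lift balances weight: W = mg = 322000 × 9.81 = 3.1588×10^6 N.
Dynamic pressure q = 0.5 × 0.413 × 245² = 12400 Pa.
CL = 2W/(ρv²S) = 2×3.1588×10^6/(0.413×245²×174) = 1.465.
CD = 0.0181 + 0.0415 × 1.465² = 0.1071.
D = q·S·CD = 12400 × 174 × 0.1071 = 2.31×10^5 N

D = 2.31×10^5 N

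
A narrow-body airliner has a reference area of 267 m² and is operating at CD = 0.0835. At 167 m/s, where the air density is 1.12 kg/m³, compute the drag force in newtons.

Dynamic pressure q = ½ρv² = ½ × 1.12 × 167² = 15620 Pa.
D = q·S·CD = 15620 × 267 × 0.0835 = 3.48×10^5 N ≈ 348 kN

D = 3.48×10^5 N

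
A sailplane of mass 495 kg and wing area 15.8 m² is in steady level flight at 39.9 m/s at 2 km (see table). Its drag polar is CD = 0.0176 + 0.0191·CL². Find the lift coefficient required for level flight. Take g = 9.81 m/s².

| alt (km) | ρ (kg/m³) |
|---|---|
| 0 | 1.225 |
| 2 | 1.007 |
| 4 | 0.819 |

CL = 0.383

At 2 km, from the table: ρ = 1.007 kg/m³.
Weight W = mg = 495 × 9.81 = 4855.9 N; in level flight L = W.
q = ½ρv² = ½ × 1.007 × 39.9² = 801.6 Pa.
CL = W/(q·S) = 4855.9 / (801.6 × 15.8) = 0.3834.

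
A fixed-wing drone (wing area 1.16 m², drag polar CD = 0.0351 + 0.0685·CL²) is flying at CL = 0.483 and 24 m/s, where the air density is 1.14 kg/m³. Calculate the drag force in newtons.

D = 19.5 N

CD = 0.0351 + 0.0685 × 0.483² = 0.05108
D = ½ρv²S·CD = ½ × 1.14 × 24² × 1.16 × 0.05108 = 19.5 N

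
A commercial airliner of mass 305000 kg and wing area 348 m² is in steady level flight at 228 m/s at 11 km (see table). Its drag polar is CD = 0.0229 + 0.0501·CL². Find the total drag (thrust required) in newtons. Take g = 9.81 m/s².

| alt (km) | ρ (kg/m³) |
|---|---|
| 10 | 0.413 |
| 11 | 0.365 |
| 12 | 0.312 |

At 11 km, from the table: ρ = 0.365 kg/m³.
Weight W = mg = 305000 × 9.81 = 2.992×10^6 N; in level flight L = W.
Dynamic pressure q = 0.5 × 0.365 × 228² = 9487 Pa.
Required CL = L/(qS) = 2.992×10^6/(9487·348) = 0.9063.
CD = 0.0229 + 0.0501 × 0.9063² = 0.06405.
D = q·S·CD = 9487 × 348 × 0.06405 = 2.115×10^5 N

D = 2.11×10^5 N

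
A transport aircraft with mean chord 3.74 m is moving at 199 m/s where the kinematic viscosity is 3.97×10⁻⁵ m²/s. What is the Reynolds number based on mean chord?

Re = v·c/ν = 199 × 3.74 / (3.97×10⁻⁵) = 1.87×10^7

Re = 1.87×10^7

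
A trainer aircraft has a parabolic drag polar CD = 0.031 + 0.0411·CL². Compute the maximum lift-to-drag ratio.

(L/D)max = 14

For CD = CD0 + K·CL², (L/D)max occurs at CL* = √(CD0/K) and equals 1/(2√(K·CD0)).
(L/D)max = 1/(2√(0.0411 × 0.031)) = 1/(2 × 0.03569) = 14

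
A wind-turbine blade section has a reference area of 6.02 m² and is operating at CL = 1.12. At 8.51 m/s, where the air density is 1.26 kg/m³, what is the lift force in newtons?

L = ½ρv²S·CL = ½ × 1.26 × 8.51² × 6.02 × 1.12 = 308 N

L = 308 N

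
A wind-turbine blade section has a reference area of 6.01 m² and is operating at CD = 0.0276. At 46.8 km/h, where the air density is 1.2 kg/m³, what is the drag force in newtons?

D = 16.8 N

Convert speed: v = 46.8 km/h ÷ 3.6 = 13 m/s.
Dynamic pressure q = ½ρv² = ½ × 1.2 × 13² = 101.4 Pa.
D = q·S·CD = 101.4 × 6.01 × 0.0276 = 16.8 N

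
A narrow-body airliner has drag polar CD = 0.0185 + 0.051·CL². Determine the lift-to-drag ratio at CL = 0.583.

CD = 0.0185 + 0.051 × 0.583² = 0.03583
L/D = CL/CD = 0.583 / 0.03583 = 16.3

L/D = 16.3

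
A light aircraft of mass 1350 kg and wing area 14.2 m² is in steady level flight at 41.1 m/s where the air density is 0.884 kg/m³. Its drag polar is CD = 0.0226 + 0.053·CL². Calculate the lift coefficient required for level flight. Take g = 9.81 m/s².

In steady level flight, lift balances weight: W = mg = 1350 × 9.81 = 13244 N.
q = ½ρv² = ½ × 0.884 × 41.1² = 746.6 Pa.
CL = 2W/(ρv²S) = 2×13244/(0.884×41.1²×14.2) = 1.249.

CL = 1.25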